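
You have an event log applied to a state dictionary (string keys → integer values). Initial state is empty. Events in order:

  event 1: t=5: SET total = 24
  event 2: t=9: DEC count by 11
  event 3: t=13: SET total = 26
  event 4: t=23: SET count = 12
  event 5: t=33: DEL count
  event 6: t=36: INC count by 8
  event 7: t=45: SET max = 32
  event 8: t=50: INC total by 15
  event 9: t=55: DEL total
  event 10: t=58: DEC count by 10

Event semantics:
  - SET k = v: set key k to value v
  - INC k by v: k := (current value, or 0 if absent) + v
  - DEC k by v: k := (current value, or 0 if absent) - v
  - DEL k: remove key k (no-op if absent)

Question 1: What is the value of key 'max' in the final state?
Track key 'max' through all 10 events:
  event 1 (t=5: SET total = 24): max unchanged
  event 2 (t=9: DEC count by 11): max unchanged
  event 3 (t=13: SET total = 26): max unchanged
  event 4 (t=23: SET count = 12): max unchanged
  event 5 (t=33: DEL count): max unchanged
  event 6 (t=36: INC count by 8): max unchanged
  event 7 (t=45: SET max = 32): max (absent) -> 32
  event 8 (t=50: INC total by 15): max unchanged
  event 9 (t=55: DEL total): max unchanged
  event 10 (t=58: DEC count by 10): max unchanged
Final: max = 32

Answer: 32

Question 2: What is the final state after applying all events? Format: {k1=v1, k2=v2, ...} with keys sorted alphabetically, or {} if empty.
Answer: {count=-2, max=32}

Derivation:
  after event 1 (t=5: SET total = 24): {total=24}
  after event 2 (t=9: DEC count by 11): {count=-11, total=24}
  after event 3 (t=13: SET total = 26): {count=-11, total=26}
  after event 4 (t=23: SET count = 12): {count=12, total=26}
  after event 5 (t=33: DEL count): {total=26}
  after event 6 (t=36: INC count by 8): {count=8, total=26}
  after event 7 (t=45: SET max = 32): {count=8, max=32, total=26}
  after event 8 (t=50: INC total by 15): {count=8, max=32, total=41}
  after event 9 (t=55: DEL total): {count=8, max=32}
  after event 10 (t=58: DEC count by 10): {count=-2, max=32}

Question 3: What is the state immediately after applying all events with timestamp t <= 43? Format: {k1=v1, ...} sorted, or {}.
Apply events with t <= 43 (6 events):
  after event 1 (t=5: SET total = 24): {total=24}
  after event 2 (t=9: DEC count by 11): {count=-11, total=24}
  after event 3 (t=13: SET total = 26): {count=-11, total=26}
  after event 4 (t=23: SET count = 12): {count=12, total=26}
  after event 5 (t=33: DEL count): {total=26}
  after event 6 (t=36: INC count by 8): {count=8, total=26}

Answer: {count=8, total=26}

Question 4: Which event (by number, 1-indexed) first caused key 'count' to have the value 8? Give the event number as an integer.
Looking for first event where count becomes 8:
  event 2: count = -11
  event 3: count = -11
  event 4: count = 12
  event 5: count = (absent)
  event 6: count (absent) -> 8  <-- first match

Answer: 6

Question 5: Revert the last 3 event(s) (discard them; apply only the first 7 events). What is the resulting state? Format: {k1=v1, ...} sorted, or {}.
Answer: {count=8, max=32, total=26}

Derivation:
Keep first 7 events (discard last 3):
  after event 1 (t=5: SET total = 24): {total=24}
  after event 2 (t=9: DEC count by 11): {count=-11, total=24}
  after event 3 (t=13: SET total = 26): {count=-11, total=26}
  after event 4 (t=23: SET count = 12): {count=12, total=26}
  after event 5 (t=33: DEL count): {total=26}
  after event 6 (t=36: INC count by 8): {count=8, total=26}
  after event 7 (t=45: SET max = 32): {count=8, max=32, total=26}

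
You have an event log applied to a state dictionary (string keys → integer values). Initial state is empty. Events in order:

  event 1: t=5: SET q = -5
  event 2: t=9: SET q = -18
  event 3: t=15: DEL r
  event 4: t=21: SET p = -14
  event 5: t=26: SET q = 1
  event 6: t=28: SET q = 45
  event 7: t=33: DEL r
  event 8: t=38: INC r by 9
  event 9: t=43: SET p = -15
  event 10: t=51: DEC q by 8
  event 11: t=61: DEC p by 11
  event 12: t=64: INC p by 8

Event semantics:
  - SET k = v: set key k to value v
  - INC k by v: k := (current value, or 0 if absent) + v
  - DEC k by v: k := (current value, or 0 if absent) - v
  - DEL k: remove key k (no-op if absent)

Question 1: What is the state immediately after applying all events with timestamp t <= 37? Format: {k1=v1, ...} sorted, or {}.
Answer: {p=-14, q=45}

Derivation:
Apply events with t <= 37 (7 events):
  after event 1 (t=5: SET q = -5): {q=-5}
  after event 2 (t=9: SET q = -18): {q=-18}
  after event 3 (t=15: DEL r): {q=-18}
  after event 4 (t=21: SET p = -14): {p=-14, q=-18}
  after event 5 (t=26: SET q = 1): {p=-14, q=1}
  after event 6 (t=28: SET q = 45): {p=-14, q=45}
  after event 7 (t=33: DEL r): {p=-14, q=45}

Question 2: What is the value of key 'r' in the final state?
Track key 'r' through all 12 events:
  event 1 (t=5: SET q = -5): r unchanged
  event 2 (t=9: SET q = -18): r unchanged
  event 3 (t=15: DEL r): r (absent) -> (absent)
  event 4 (t=21: SET p = -14): r unchanged
  event 5 (t=26: SET q = 1): r unchanged
  event 6 (t=28: SET q = 45): r unchanged
  event 7 (t=33: DEL r): r (absent) -> (absent)
  event 8 (t=38: INC r by 9): r (absent) -> 9
  event 9 (t=43: SET p = -15): r unchanged
  event 10 (t=51: DEC q by 8): r unchanged
  event 11 (t=61: DEC p by 11): r unchanged
  event 12 (t=64: INC p by 8): r unchanged
Final: r = 9

Answer: 9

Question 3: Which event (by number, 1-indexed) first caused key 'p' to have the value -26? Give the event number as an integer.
Looking for first event where p becomes -26:
  event 4: p = -14
  event 5: p = -14
  event 6: p = -14
  event 7: p = -14
  event 8: p = -14
  event 9: p = -15
  event 10: p = -15
  event 11: p -15 -> -26  <-- first match

Answer: 11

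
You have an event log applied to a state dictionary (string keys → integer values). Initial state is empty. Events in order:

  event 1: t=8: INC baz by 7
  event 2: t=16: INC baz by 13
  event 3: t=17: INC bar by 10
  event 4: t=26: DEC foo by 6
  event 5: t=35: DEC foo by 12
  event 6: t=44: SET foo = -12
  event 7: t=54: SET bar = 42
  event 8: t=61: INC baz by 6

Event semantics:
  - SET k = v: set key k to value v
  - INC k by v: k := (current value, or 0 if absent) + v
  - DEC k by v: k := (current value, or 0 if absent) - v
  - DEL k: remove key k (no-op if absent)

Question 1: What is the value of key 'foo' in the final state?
Answer: -12

Derivation:
Track key 'foo' through all 8 events:
  event 1 (t=8: INC baz by 7): foo unchanged
  event 2 (t=16: INC baz by 13): foo unchanged
  event 3 (t=17: INC bar by 10): foo unchanged
  event 4 (t=26: DEC foo by 6): foo (absent) -> -6
  event 5 (t=35: DEC foo by 12): foo -6 -> -18
  event 6 (t=44: SET foo = -12): foo -18 -> -12
  event 7 (t=54: SET bar = 42): foo unchanged
  event 8 (t=61: INC baz by 6): foo unchanged
Final: foo = -12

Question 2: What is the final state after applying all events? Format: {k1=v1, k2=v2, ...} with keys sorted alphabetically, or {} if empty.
Answer: {bar=42, baz=26, foo=-12}

Derivation:
  after event 1 (t=8: INC baz by 7): {baz=7}
  after event 2 (t=16: INC baz by 13): {baz=20}
  after event 3 (t=17: INC bar by 10): {bar=10, baz=20}
  after event 4 (t=26: DEC foo by 6): {bar=10, baz=20, foo=-6}
  after event 5 (t=35: DEC foo by 12): {bar=10, baz=20, foo=-18}
  after event 6 (t=44: SET foo = -12): {bar=10, baz=20, foo=-12}
  after event 7 (t=54: SET bar = 42): {bar=42, baz=20, foo=-12}
  after event 8 (t=61: INC baz by 6): {bar=42, baz=26, foo=-12}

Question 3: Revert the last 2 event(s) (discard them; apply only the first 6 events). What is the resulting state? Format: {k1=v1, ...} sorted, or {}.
Answer: {bar=10, baz=20, foo=-12}

Derivation:
Keep first 6 events (discard last 2):
  after event 1 (t=8: INC baz by 7): {baz=7}
  after event 2 (t=16: INC baz by 13): {baz=20}
  after event 3 (t=17: INC bar by 10): {bar=10, baz=20}
  after event 4 (t=26: DEC foo by 6): {bar=10, baz=20, foo=-6}
  after event 5 (t=35: DEC foo by 12): {bar=10, baz=20, foo=-18}
  after event 6 (t=44: SET foo = -12): {bar=10, baz=20, foo=-12}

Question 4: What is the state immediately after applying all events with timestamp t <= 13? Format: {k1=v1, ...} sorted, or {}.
Answer: {baz=7}

Derivation:
Apply events with t <= 13 (1 events):
  after event 1 (t=8: INC baz by 7): {baz=7}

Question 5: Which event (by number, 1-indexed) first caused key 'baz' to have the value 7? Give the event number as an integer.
Answer: 1

Derivation:
Looking for first event where baz becomes 7:
  event 1: baz (absent) -> 7  <-- first match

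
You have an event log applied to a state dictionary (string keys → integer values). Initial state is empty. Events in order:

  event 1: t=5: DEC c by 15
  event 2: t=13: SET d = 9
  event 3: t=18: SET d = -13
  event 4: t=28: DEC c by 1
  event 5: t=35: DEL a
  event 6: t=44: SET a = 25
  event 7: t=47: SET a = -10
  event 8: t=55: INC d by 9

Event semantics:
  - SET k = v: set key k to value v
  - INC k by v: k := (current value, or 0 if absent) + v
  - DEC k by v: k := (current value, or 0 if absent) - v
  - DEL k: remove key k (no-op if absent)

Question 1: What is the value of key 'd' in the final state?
Answer: -4

Derivation:
Track key 'd' through all 8 events:
  event 1 (t=5: DEC c by 15): d unchanged
  event 2 (t=13: SET d = 9): d (absent) -> 9
  event 3 (t=18: SET d = -13): d 9 -> -13
  event 4 (t=28: DEC c by 1): d unchanged
  event 5 (t=35: DEL a): d unchanged
  event 6 (t=44: SET a = 25): d unchanged
  event 7 (t=47: SET a = -10): d unchanged
  event 8 (t=55: INC d by 9): d -13 -> -4
Final: d = -4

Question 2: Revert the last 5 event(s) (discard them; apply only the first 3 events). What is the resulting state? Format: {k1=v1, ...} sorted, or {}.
Keep first 3 events (discard last 5):
  after event 1 (t=5: DEC c by 15): {c=-15}
  after event 2 (t=13: SET d = 9): {c=-15, d=9}
  after event 3 (t=18: SET d = -13): {c=-15, d=-13}

Answer: {c=-15, d=-13}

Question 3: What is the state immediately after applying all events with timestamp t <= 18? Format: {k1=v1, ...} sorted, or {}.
Apply events with t <= 18 (3 events):
  after event 1 (t=5: DEC c by 15): {c=-15}
  after event 2 (t=13: SET d = 9): {c=-15, d=9}
  after event 3 (t=18: SET d = -13): {c=-15, d=-13}

Answer: {c=-15, d=-13}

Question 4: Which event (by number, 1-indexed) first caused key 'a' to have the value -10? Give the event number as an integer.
Answer: 7

Derivation:
Looking for first event where a becomes -10:
  event 6: a = 25
  event 7: a 25 -> -10  <-- first match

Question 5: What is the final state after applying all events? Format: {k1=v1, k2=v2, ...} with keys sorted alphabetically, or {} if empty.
Answer: {a=-10, c=-16, d=-4}

Derivation:
  after event 1 (t=5: DEC c by 15): {c=-15}
  after event 2 (t=13: SET d = 9): {c=-15, d=9}
  after event 3 (t=18: SET d = -13): {c=-15, d=-13}
  after event 4 (t=28: DEC c by 1): {c=-16, d=-13}
  after event 5 (t=35: DEL a): {c=-16, d=-13}
  after event 6 (t=44: SET a = 25): {a=25, c=-16, d=-13}
  after event 7 (t=47: SET a = -10): {a=-10, c=-16, d=-13}
  after event 8 (t=55: INC d by 9): {a=-10, c=-16, d=-4}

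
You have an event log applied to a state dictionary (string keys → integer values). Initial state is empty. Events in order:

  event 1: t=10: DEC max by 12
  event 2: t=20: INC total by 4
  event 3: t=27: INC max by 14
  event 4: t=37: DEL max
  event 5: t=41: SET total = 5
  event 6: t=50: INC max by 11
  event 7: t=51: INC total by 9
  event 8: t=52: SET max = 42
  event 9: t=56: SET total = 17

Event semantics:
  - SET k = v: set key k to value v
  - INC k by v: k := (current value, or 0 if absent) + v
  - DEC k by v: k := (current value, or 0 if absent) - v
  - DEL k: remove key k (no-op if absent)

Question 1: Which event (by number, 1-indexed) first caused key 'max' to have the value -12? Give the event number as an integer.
Looking for first event where max becomes -12:
  event 1: max (absent) -> -12  <-- first match

Answer: 1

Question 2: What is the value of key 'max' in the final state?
Answer: 42

Derivation:
Track key 'max' through all 9 events:
  event 1 (t=10: DEC max by 12): max (absent) -> -12
  event 2 (t=20: INC total by 4): max unchanged
  event 3 (t=27: INC max by 14): max -12 -> 2
  event 4 (t=37: DEL max): max 2 -> (absent)
  event 5 (t=41: SET total = 5): max unchanged
  event 6 (t=50: INC max by 11): max (absent) -> 11
  event 7 (t=51: INC total by 9): max unchanged
  event 8 (t=52: SET max = 42): max 11 -> 42
  event 9 (t=56: SET total = 17): max unchanged
Final: max = 42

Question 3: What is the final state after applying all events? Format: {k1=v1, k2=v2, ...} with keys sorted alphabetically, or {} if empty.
  after event 1 (t=10: DEC max by 12): {max=-12}
  after event 2 (t=20: INC total by 4): {max=-12, total=4}
  after event 3 (t=27: INC max by 14): {max=2, total=4}
  after event 4 (t=37: DEL max): {total=4}
  after event 5 (t=41: SET total = 5): {total=5}
  after event 6 (t=50: INC max by 11): {max=11, total=5}
  after event 7 (t=51: INC total by 9): {max=11, total=14}
  after event 8 (t=52: SET max = 42): {max=42, total=14}
  after event 9 (t=56: SET total = 17): {max=42, total=17}

Answer: {max=42, total=17}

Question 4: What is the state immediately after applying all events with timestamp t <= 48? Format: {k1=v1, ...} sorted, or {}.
Answer: {total=5}

Derivation:
Apply events with t <= 48 (5 events):
  after event 1 (t=10: DEC max by 12): {max=-12}
  after event 2 (t=20: INC total by 4): {max=-12, total=4}
  after event 3 (t=27: INC max by 14): {max=2, total=4}
  after event 4 (t=37: DEL max): {total=4}
  after event 5 (t=41: SET total = 5): {total=5}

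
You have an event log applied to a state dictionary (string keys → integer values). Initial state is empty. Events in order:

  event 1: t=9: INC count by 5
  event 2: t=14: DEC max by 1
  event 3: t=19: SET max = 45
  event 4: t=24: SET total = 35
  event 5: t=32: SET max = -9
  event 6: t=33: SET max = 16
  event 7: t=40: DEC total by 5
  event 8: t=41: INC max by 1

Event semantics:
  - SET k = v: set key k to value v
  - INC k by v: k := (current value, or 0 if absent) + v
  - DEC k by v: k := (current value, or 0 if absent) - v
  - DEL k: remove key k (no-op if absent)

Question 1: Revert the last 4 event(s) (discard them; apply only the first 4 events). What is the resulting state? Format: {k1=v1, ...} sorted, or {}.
Keep first 4 events (discard last 4):
  after event 1 (t=9: INC count by 5): {count=5}
  after event 2 (t=14: DEC max by 1): {count=5, max=-1}
  after event 3 (t=19: SET max = 45): {count=5, max=45}
  after event 4 (t=24: SET total = 35): {count=5, max=45, total=35}

Answer: {count=5, max=45, total=35}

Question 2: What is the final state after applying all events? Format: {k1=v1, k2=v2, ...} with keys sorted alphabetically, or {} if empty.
  after event 1 (t=9: INC count by 5): {count=5}
  after event 2 (t=14: DEC max by 1): {count=5, max=-1}
  after event 3 (t=19: SET max = 45): {count=5, max=45}
  after event 4 (t=24: SET total = 35): {count=5, max=45, total=35}
  after event 5 (t=32: SET max = -9): {count=5, max=-9, total=35}
  after event 6 (t=33: SET max = 16): {count=5, max=16, total=35}
  after event 7 (t=40: DEC total by 5): {count=5, max=16, total=30}
  after event 8 (t=41: INC max by 1): {count=5, max=17, total=30}

Answer: {count=5, max=17, total=30}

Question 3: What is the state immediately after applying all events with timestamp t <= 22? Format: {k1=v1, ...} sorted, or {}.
Apply events with t <= 22 (3 events):
  after event 1 (t=9: INC count by 5): {count=5}
  after event 2 (t=14: DEC max by 1): {count=5, max=-1}
  after event 3 (t=19: SET max = 45): {count=5, max=45}

Answer: {count=5, max=45}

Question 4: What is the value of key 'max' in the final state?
Track key 'max' through all 8 events:
  event 1 (t=9: INC count by 5): max unchanged
  event 2 (t=14: DEC max by 1): max (absent) -> -1
  event 3 (t=19: SET max = 45): max -1 -> 45
  event 4 (t=24: SET total = 35): max unchanged
  event 5 (t=32: SET max = -9): max 45 -> -9
  event 6 (t=33: SET max = 16): max -9 -> 16
  event 7 (t=40: DEC total by 5): max unchanged
  event 8 (t=41: INC max by 1): max 16 -> 17
Final: max = 17

Answer: 17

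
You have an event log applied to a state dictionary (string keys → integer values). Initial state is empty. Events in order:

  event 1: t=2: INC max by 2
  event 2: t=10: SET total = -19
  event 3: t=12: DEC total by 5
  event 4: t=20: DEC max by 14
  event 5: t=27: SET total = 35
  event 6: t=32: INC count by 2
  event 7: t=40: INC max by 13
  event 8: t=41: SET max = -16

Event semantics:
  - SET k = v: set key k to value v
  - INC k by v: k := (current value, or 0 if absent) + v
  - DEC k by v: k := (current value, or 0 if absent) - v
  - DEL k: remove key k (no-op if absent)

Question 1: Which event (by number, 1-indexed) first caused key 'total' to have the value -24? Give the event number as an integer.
Answer: 3

Derivation:
Looking for first event where total becomes -24:
  event 2: total = -19
  event 3: total -19 -> -24  <-- first match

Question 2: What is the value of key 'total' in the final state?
Track key 'total' through all 8 events:
  event 1 (t=2: INC max by 2): total unchanged
  event 2 (t=10: SET total = -19): total (absent) -> -19
  event 3 (t=12: DEC total by 5): total -19 -> -24
  event 4 (t=20: DEC max by 14): total unchanged
  event 5 (t=27: SET total = 35): total -24 -> 35
  event 6 (t=32: INC count by 2): total unchanged
  event 7 (t=40: INC max by 13): total unchanged
  event 8 (t=41: SET max = -16): total unchanged
Final: total = 35

Answer: 35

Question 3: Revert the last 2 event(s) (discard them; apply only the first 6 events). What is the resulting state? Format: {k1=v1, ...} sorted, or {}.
Keep first 6 events (discard last 2):
  after event 1 (t=2: INC max by 2): {max=2}
  after event 2 (t=10: SET total = -19): {max=2, total=-19}
  after event 3 (t=12: DEC total by 5): {max=2, total=-24}
  after event 4 (t=20: DEC max by 14): {max=-12, total=-24}
  after event 5 (t=27: SET total = 35): {max=-12, total=35}
  after event 6 (t=32: INC count by 2): {count=2, max=-12, total=35}

Answer: {count=2, max=-12, total=35}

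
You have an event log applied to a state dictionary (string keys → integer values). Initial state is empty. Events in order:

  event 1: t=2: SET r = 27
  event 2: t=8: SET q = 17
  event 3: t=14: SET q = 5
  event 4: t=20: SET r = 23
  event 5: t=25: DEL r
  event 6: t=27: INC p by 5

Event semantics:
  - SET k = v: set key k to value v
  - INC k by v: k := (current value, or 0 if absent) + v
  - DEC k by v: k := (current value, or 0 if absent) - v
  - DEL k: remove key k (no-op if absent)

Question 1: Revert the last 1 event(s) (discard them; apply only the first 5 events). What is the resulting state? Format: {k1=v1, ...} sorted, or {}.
Answer: {q=5}

Derivation:
Keep first 5 events (discard last 1):
  after event 1 (t=2: SET r = 27): {r=27}
  after event 2 (t=8: SET q = 17): {q=17, r=27}
  after event 3 (t=14: SET q = 5): {q=5, r=27}
  after event 4 (t=20: SET r = 23): {q=5, r=23}
  after event 5 (t=25: DEL r): {q=5}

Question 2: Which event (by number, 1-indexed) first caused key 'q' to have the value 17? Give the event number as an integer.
Answer: 2

Derivation:
Looking for first event where q becomes 17:
  event 2: q (absent) -> 17  <-- first match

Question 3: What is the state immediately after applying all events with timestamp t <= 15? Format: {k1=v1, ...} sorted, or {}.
Apply events with t <= 15 (3 events):
  after event 1 (t=2: SET r = 27): {r=27}
  after event 2 (t=8: SET q = 17): {q=17, r=27}
  after event 3 (t=14: SET q = 5): {q=5, r=27}

Answer: {q=5, r=27}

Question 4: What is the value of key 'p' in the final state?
Track key 'p' through all 6 events:
  event 1 (t=2: SET r = 27): p unchanged
  event 2 (t=8: SET q = 17): p unchanged
  event 3 (t=14: SET q = 5): p unchanged
  event 4 (t=20: SET r = 23): p unchanged
  event 5 (t=25: DEL r): p unchanged
  event 6 (t=27: INC p by 5): p (absent) -> 5
Final: p = 5

Answer: 5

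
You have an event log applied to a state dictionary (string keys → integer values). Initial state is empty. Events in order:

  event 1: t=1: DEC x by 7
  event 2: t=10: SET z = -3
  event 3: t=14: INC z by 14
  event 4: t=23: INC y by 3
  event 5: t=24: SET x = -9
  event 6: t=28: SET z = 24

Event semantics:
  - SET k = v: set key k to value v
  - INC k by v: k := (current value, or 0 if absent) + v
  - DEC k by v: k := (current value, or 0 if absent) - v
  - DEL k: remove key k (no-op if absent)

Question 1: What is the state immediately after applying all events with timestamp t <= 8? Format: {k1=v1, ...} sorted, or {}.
Answer: {x=-7}

Derivation:
Apply events with t <= 8 (1 events):
  after event 1 (t=1: DEC x by 7): {x=-7}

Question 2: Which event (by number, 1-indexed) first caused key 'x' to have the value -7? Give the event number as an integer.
Answer: 1

Derivation:
Looking for first event where x becomes -7:
  event 1: x (absent) -> -7  <-- first match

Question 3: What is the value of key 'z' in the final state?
Answer: 24

Derivation:
Track key 'z' through all 6 events:
  event 1 (t=1: DEC x by 7): z unchanged
  event 2 (t=10: SET z = -3): z (absent) -> -3
  event 3 (t=14: INC z by 14): z -3 -> 11
  event 4 (t=23: INC y by 3): z unchanged
  event 5 (t=24: SET x = -9): z unchanged
  event 6 (t=28: SET z = 24): z 11 -> 24
Final: z = 24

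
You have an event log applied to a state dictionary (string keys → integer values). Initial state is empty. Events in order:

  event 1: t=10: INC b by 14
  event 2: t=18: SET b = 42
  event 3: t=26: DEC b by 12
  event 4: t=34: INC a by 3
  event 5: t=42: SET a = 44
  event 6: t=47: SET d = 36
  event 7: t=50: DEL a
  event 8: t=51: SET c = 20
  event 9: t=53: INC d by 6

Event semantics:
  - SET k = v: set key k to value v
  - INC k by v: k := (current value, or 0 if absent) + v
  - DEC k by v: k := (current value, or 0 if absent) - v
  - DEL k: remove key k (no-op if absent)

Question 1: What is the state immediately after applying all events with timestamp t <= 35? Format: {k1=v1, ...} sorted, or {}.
Answer: {a=3, b=30}

Derivation:
Apply events with t <= 35 (4 events):
  after event 1 (t=10: INC b by 14): {b=14}
  after event 2 (t=18: SET b = 42): {b=42}
  after event 3 (t=26: DEC b by 12): {b=30}
  after event 4 (t=34: INC a by 3): {a=3, b=30}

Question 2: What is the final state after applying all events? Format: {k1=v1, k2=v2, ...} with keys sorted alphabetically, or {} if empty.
  after event 1 (t=10: INC b by 14): {b=14}
  after event 2 (t=18: SET b = 42): {b=42}
  after event 3 (t=26: DEC b by 12): {b=30}
  after event 4 (t=34: INC a by 3): {a=3, b=30}
  after event 5 (t=42: SET a = 44): {a=44, b=30}
  after event 6 (t=47: SET d = 36): {a=44, b=30, d=36}
  after event 7 (t=50: DEL a): {b=30, d=36}
  after event 8 (t=51: SET c = 20): {b=30, c=20, d=36}
  after event 9 (t=53: INC d by 6): {b=30, c=20, d=42}

Answer: {b=30, c=20, d=42}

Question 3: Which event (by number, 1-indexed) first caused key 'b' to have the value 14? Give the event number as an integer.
Looking for first event where b becomes 14:
  event 1: b (absent) -> 14  <-- first match

Answer: 1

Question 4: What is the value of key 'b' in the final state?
Track key 'b' through all 9 events:
  event 1 (t=10: INC b by 14): b (absent) -> 14
  event 2 (t=18: SET b = 42): b 14 -> 42
  event 3 (t=26: DEC b by 12): b 42 -> 30
  event 4 (t=34: INC a by 3): b unchanged
  event 5 (t=42: SET a = 44): b unchanged
  event 6 (t=47: SET d = 36): b unchanged
  event 7 (t=50: DEL a): b unchanged
  event 8 (t=51: SET c = 20): b unchanged
  event 9 (t=53: INC d by 6): b unchanged
Final: b = 30

Answer: 30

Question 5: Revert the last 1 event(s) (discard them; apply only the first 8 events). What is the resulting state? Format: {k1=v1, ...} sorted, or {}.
Answer: {b=30, c=20, d=36}

Derivation:
Keep first 8 events (discard last 1):
  after event 1 (t=10: INC b by 14): {b=14}
  after event 2 (t=18: SET b = 42): {b=42}
  after event 3 (t=26: DEC b by 12): {b=30}
  after event 4 (t=34: INC a by 3): {a=3, b=30}
  after event 5 (t=42: SET a = 44): {a=44, b=30}
  after event 6 (t=47: SET d = 36): {a=44, b=30, d=36}
  after event 7 (t=50: DEL a): {b=30, d=36}
  after event 8 (t=51: SET c = 20): {b=30, c=20, d=36}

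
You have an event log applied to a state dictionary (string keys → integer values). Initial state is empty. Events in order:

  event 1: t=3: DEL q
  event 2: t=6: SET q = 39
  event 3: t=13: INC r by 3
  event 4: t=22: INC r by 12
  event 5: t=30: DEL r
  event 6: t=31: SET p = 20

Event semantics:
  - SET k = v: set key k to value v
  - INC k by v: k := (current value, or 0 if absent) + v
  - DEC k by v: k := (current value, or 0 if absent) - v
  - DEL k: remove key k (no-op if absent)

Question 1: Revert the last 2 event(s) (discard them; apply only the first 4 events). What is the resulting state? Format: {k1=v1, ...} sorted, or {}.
Keep first 4 events (discard last 2):
  after event 1 (t=3: DEL q): {}
  after event 2 (t=6: SET q = 39): {q=39}
  after event 3 (t=13: INC r by 3): {q=39, r=3}
  after event 4 (t=22: INC r by 12): {q=39, r=15}

Answer: {q=39, r=15}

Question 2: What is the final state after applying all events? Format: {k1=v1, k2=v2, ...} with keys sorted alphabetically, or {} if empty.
  after event 1 (t=3: DEL q): {}
  after event 2 (t=6: SET q = 39): {q=39}
  after event 3 (t=13: INC r by 3): {q=39, r=3}
  after event 4 (t=22: INC r by 12): {q=39, r=15}
  after event 5 (t=30: DEL r): {q=39}
  after event 6 (t=31: SET p = 20): {p=20, q=39}

Answer: {p=20, q=39}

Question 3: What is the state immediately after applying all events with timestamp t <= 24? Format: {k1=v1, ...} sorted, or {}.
Apply events with t <= 24 (4 events):
  after event 1 (t=3: DEL q): {}
  after event 2 (t=6: SET q = 39): {q=39}
  after event 3 (t=13: INC r by 3): {q=39, r=3}
  after event 4 (t=22: INC r by 12): {q=39, r=15}

Answer: {q=39, r=15}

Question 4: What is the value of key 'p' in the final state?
Answer: 20

Derivation:
Track key 'p' through all 6 events:
  event 1 (t=3: DEL q): p unchanged
  event 2 (t=6: SET q = 39): p unchanged
  event 3 (t=13: INC r by 3): p unchanged
  event 4 (t=22: INC r by 12): p unchanged
  event 5 (t=30: DEL r): p unchanged
  event 6 (t=31: SET p = 20): p (absent) -> 20
Final: p = 20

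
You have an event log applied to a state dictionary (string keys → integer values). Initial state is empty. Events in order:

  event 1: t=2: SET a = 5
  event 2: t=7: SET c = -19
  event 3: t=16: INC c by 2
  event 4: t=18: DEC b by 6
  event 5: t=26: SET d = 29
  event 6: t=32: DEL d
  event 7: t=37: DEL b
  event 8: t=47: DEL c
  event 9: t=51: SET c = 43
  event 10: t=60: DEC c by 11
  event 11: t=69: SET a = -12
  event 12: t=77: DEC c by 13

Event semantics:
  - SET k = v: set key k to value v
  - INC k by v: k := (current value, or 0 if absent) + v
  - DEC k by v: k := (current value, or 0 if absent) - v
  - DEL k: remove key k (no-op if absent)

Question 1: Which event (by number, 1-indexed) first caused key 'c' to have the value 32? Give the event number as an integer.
Looking for first event where c becomes 32:
  event 2: c = -19
  event 3: c = -17
  event 4: c = -17
  event 5: c = -17
  event 6: c = -17
  event 7: c = -17
  event 8: c = (absent)
  event 9: c = 43
  event 10: c 43 -> 32  <-- first match

Answer: 10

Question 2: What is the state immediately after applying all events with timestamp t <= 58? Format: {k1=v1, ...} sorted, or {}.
Apply events with t <= 58 (9 events):
  after event 1 (t=2: SET a = 5): {a=5}
  after event 2 (t=7: SET c = -19): {a=5, c=-19}
  after event 3 (t=16: INC c by 2): {a=5, c=-17}
  after event 4 (t=18: DEC b by 6): {a=5, b=-6, c=-17}
  after event 5 (t=26: SET d = 29): {a=5, b=-6, c=-17, d=29}
  after event 6 (t=32: DEL d): {a=5, b=-6, c=-17}
  after event 7 (t=37: DEL b): {a=5, c=-17}
  after event 8 (t=47: DEL c): {a=5}
  after event 9 (t=51: SET c = 43): {a=5, c=43}

Answer: {a=5, c=43}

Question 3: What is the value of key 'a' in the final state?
Track key 'a' through all 12 events:
  event 1 (t=2: SET a = 5): a (absent) -> 5
  event 2 (t=7: SET c = -19): a unchanged
  event 3 (t=16: INC c by 2): a unchanged
  event 4 (t=18: DEC b by 6): a unchanged
  event 5 (t=26: SET d = 29): a unchanged
  event 6 (t=32: DEL d): a unchanged
  event 7 (t=37: DEL b): a unchanged
  event 8 (t=47: DEL c): a unchanged
  event 9 (t=51: SET c = 43): a unchanged
  event 10 (t=60: DEC c by 11): a unchanged
  event 11 (t=69: SET a = -12): a 5 -> -12
  event 12 (t=77: DEC c by 13): a unchanged
Final: a = -12

Answer: -12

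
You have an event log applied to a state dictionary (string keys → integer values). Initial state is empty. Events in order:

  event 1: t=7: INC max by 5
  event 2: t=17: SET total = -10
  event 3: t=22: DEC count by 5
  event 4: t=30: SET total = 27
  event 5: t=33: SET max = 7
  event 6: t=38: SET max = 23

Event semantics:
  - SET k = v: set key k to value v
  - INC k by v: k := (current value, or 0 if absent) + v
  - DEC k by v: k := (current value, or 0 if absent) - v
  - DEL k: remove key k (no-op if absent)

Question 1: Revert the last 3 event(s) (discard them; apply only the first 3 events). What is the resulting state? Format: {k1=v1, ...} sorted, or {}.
Answer: {count=-5, max=5, total=-10}

Derivation:
Keep first 3 events (discard last 3):
  after event 1 (t=7: INC max by 5): {max=5}
  after event 2 (t=17: SET total = -10): {max=5, total=-10}
  after event 3 (t=22: DEC count by 5): {count=-5, max=5, total=-10}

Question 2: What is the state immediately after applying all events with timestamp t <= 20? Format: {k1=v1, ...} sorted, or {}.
Apply events with t <= 20 (2 events):
  after event 1 (t=7: INC max by 5): {max=5}
  after event 2 (t=17: SET total = -10): {max=5, total=-10}

Answer: {max=5, total=-10}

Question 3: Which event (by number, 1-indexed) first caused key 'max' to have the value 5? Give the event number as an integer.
Looking for first event where max becomes 5:
  event 1: max (absent) -> 5  <-- first match

Answer: 1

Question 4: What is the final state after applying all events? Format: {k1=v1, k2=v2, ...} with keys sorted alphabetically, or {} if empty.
Answer: {count=-5, max=23, total=27}

Derivation:
  after event 1 (t=7: INC max by 5): {max=5}
  after event 2 (t=17: SET total = -10): {max=5, total=-10}
  after event 3 (t=22: DEC count by 5): {count=-5, max=5, total=-10}
  after event 4 (t=30: SET total = 27): {count=-5, max=5, total=27}
  after event 5 (t=33: SET max = 7): {count=-5, max=7, total=27}
  after event 6 (t=38: SET max = 23): {count=-5, max=23, total=27}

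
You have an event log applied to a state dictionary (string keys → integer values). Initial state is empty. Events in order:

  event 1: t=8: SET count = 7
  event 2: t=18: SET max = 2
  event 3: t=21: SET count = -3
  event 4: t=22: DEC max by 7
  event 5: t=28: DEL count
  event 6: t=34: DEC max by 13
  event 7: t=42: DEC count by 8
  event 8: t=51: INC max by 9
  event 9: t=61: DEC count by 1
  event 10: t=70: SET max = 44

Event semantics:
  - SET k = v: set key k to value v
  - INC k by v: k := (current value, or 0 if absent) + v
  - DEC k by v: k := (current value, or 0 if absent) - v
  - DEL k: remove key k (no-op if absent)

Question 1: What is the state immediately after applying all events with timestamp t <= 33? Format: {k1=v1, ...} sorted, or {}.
Apply events with t <= 33 (5 events):
  after event 1 (t=8: SET count = 7): {count=7}
  after event 2 (t=18: SET max = 2): {count=7, max=2}
  after event 3 (t=21: SET count = -3): {count=-3, max=2}
  after event 4 (t=22: DEC max by 7): {count=-3, max=-5}
  after event 5 (t=28: DEL count): {max=-5}

Answer: {max=-5}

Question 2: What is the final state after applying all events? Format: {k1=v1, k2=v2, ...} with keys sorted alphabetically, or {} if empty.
Answer: {count=-9, max=44}

Derivation:
  after event 1 (t=8: SET count = 7): {count=7}
  after event 2 (t=18: SET max = 2): {count=7, max=2}
  after event 3 (t=21: SET count = -3): {count=-3, max=2}
  after event 4 (t=22: DEC max by 7): {count=-3, max=-5}
  after event 5 (t=28: DEL count): {max=-5}
  after event 6 (t=34: DEC max by 13): {max=-18}
  after event 7 (t=42: DEC count by 8): {count=-8, max=-18}
  after event 8 (t=51: INC max by 9): {count=-8, max=-9}
  after event 9 (t=61: DEC count by 1): {count=-9, max=-9}
  after event 10 (t=70: SET max = 44): {count=-9, max=44}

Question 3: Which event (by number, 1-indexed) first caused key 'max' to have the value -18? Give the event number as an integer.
Looking for first event where max becomes -18:
  event 2: max = 2
  event 3: max = 2
  event 4: max = -5
  event 5: max = -5
  event 6: max -5 -> -18  <-- first match

Answer: 6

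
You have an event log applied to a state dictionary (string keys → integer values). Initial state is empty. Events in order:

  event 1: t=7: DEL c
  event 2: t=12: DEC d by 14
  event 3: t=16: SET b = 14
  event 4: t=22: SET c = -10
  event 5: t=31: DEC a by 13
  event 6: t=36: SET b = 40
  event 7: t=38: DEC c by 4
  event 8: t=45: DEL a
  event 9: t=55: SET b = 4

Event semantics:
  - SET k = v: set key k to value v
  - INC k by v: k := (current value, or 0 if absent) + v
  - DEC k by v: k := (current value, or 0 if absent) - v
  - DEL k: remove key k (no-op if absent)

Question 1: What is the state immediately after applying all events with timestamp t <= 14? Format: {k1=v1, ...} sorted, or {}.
Answer: {d=-14}

Derivation:
Apply events with t <= 14 (2 events):
  after event 1 (t=7: DEL c): {}
  after event 2 (t=12: DEC d by 14): {d=-14}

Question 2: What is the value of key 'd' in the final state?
Answer: -14

Derivation:
Track key 'd' through all 9 events:
  event 1 (t=7: DEL c): d unchanged
  event 2 (t=12: DEC d by 14): d (absent) -> -14
  event 3 (t=16: SET b = 14): d unchanged
  event 4 (t=22: SET c = -10): d unchanged
  event 5 (t=31: DEC a by 13): d unchanged
  event 6 (t=36: SET b = 40): d unchanged
  event 7 (t=38: DEC c by 4): d unchanged
  event 8 (t=45: DEL a): d unchanged
  event 9 (t=55: SET b = 4): d unchanged
Final: d = -14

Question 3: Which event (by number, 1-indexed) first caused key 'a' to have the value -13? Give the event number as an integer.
Answer: 5

Derivation:
Looking for first event where a becomes -13:
  event 5: a (absent) -> -13  <-- first match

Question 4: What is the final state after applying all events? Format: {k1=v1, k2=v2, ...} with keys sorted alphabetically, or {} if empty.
  after event 1 (t=7: DEL c): {}
  after event 2 (t=12: DEC d by 14): {d=-14}
  after event 3 (t=16: SET b = 14): {b=14, d=-14}
  after event 4 (t=22: SET c = -10): {b=14, c=-10, d=-14}
  after event 5 (t=31: DEC a by 13): {a=-13, b=14, c=-10, d=-14}
  after event 6 (t=36: SET b = 40): {a=-13, b=40, c=-10, d=-14}
  after event 7 (t=38: DEC c by 4): {a=-13, b=40, c=-14, d=-14}
  after event 8 (t=45: DEL a): {b=40, c=-14, d=-14}
  after event 9 (t=55: SET b = 4): {b=4, c=-14, d=-14}

Answer: {b=4, c=-14, d=-14}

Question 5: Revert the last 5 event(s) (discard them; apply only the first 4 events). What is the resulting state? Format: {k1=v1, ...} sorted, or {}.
Keep first 4 events (discard last 5):
  after event 1 (t=7: DEL c): {}
  after event 2 (t=12: DEC d by 14): {d=-14}
  after event 3 (t=16: SET b = 14): {b=14, d=-14}
  after event 4 (t=22: SET c = -10): {b=14, c=-10, d=-14}

Answer: {b=14, c=-10, d=-14}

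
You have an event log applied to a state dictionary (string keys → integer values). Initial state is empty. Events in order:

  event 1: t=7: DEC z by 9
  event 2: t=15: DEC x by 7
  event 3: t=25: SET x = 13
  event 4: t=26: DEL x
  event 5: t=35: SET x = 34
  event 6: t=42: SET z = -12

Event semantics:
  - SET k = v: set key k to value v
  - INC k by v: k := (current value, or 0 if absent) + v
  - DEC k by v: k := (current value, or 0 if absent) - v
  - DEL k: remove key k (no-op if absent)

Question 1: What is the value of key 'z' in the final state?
Track key 'z' through all 6 events:
  event 1 (t=7: DEC z by 9): z (absent) -> -9
  event 2 (t=15: DEC x by 7): z unchanged
  event 3 (t=25: SET x = 13): z unchanged
  event 4 (t=26: DEL x): z unchanged
  event 5 (t=35: SET x = 34): z unchanged
  event 6 (t=42: SET z = -12): z -9 -> -12
Final: z = -12

Answer: -12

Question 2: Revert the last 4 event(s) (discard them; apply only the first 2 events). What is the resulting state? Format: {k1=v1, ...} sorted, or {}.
Keep first 2 events (discard last 4):
  after event 1 (t=7: DEC z by 9): {z=-9}
  after event 2 (t=15: DEC x by 7): {x=-7, z=-9}

Answer: {x=-7, z=-9}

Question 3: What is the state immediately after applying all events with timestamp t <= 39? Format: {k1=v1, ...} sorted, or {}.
Apply events with t <= 39 (5 events):
  after event 1 (t=7: DEC z by 9): {z=-9}
  after event 2 (t=15: DEC x by 7): {x=-7, z=-9}
  after event 3 (t=25: SET x = 13): {x=13, z=-9}
  after event 4 (t=26: DEL x): {z=-9}
  after event 5 (t=35: SET x = 34): {x=34, z=-9}

Answer: {x=34, z=-9}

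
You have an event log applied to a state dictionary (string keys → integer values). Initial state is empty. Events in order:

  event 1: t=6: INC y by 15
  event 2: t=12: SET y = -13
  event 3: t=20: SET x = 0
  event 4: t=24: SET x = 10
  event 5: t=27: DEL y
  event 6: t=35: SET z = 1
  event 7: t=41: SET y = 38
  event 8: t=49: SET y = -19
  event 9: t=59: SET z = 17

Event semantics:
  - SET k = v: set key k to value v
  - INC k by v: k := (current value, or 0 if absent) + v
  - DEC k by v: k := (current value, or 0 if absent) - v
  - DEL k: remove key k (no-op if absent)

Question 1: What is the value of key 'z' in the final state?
Track key 'z' through all 9 events:
  event 1 (t=6: INC y by 15): z unchanged
  event 2 (t=12: SET y = -13): z unchanged
  event 3 (t=20: SET x = 0): z unchanged
  event 4 (t=24: SET x = 10): z unchanged
  event 5 (t=27: DEL y): z unchanged
  event 6 (t=35: SET z = 1): z (absent) -> 1
  event 7 (t=41: SET y = 38): z unchanged
  event 8 (t=49: SET y = -19): z unchanged
  event 9 (t=59: SET z = 17): z 1 -> 17
Final: z = 17

Answer: 17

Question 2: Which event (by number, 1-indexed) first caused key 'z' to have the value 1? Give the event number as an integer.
Looking for first event where z becomes 1:
  event 6: z (absent) -> 1  <-- first match

Answer: 6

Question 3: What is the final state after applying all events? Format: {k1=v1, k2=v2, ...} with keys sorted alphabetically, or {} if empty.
Answer: {x=10, y=-19, z=17}

Derivation:
  after event 1 (t=6: INC y by 15): {y=15}
  after event 2 (t=12: SET y = -13): {y=-13}
  after event 3 (t=20: SET x = 0): {x=0, y=-13}
  after event 4 (t=24: SET x = 10): {x=10, y=-13}
  after event 5 (t=27: DEL y): {x=10}
  after event 6 (t=35: SET z = 1): {x=10, z=1}
  after event 7 (t=41: SET y = 38): {x=10, y=38, z=1}
  after event 8 (t=49: SET y = -19): {x=10, y=-19, z=1}
  after event 9 (t=59: SET z = 17): {x=10, y=-19, z=17}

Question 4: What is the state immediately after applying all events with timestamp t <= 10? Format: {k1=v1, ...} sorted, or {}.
Answer: {y=15}

Derivation:
Apply events with t <= 10 (1 events):
  after event 1 (t=6: INC y by 15): {y=15}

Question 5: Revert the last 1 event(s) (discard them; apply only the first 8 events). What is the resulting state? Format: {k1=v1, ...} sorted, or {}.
Keep first 8 events (discard last 1):
  after event 1 (t=6: INC y by 15): {y=15}
  after event 2 (t=12: SET y = -13): {y=-13}
  after event 3 (t=20: SET x = 0): {x=0, y=-13}
  after event 4 (t=24: SET x = 10): {x=10, y=-13}
  after event 5 (t=27: DEL y): {x=10}
  after event 6 (t=35: SET z = 1): {x=10, z=1}
  after event 7 (t=41: SET y = 38): {x=10, y=38, z=1}
  after event 8 (t=49: SET y = -19): {x=10, y=-19, z=1}

Answer: {x=10, y=-19, z=1}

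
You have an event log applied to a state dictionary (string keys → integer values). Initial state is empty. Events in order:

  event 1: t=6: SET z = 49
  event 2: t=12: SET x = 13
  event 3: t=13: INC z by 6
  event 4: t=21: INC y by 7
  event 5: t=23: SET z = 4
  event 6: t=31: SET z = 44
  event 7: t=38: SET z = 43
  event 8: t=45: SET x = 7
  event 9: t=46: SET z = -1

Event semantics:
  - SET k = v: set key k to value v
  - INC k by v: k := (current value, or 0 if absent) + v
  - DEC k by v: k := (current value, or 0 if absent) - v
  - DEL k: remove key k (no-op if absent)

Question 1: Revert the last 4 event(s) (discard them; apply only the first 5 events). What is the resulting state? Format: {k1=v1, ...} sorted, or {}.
Keep first 5 events (discard last 4):
  after event 1 (t=6: SET z = 49): {z=49}
  after event 2 (t=12: SET x = 13): {x=13, z=49}
  after event 3 (t=13: INC z by 6): {x=13, z=55}
  after event 4 (t=21: INC y by 7): {x=13, y=7, z=55}
  after event 5 (t=23: SET z = 4): {x=13, y=7, z=4}

Answer: {x=13, y=7, z=4}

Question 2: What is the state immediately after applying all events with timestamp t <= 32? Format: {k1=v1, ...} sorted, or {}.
Answer: {x=13, y=7, z=44}

Derivation:
Apply events with t <= 32 (6 events):
  after event 1 (t=6: SET z = 49): {z=49}
  after event 2 (t=12: SET x = 13): {x=13, z=49}
  after event 3 (t=13: INC z by 6): {x=13, z=55}
  after event 4 (t=21: INC y by 7): {x=13, y=7, z=55}
  after event 5 (t=23: SET z = 4): {x=13, y=7, z=4}
  after event 6 (t=31: SET z = 44): {x=13, y=7, z=44}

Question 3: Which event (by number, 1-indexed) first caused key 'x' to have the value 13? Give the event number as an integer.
Looking for first event where x becomes 13:
  event 2: x (absent) -> 13  <-- first match

Answer: 2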